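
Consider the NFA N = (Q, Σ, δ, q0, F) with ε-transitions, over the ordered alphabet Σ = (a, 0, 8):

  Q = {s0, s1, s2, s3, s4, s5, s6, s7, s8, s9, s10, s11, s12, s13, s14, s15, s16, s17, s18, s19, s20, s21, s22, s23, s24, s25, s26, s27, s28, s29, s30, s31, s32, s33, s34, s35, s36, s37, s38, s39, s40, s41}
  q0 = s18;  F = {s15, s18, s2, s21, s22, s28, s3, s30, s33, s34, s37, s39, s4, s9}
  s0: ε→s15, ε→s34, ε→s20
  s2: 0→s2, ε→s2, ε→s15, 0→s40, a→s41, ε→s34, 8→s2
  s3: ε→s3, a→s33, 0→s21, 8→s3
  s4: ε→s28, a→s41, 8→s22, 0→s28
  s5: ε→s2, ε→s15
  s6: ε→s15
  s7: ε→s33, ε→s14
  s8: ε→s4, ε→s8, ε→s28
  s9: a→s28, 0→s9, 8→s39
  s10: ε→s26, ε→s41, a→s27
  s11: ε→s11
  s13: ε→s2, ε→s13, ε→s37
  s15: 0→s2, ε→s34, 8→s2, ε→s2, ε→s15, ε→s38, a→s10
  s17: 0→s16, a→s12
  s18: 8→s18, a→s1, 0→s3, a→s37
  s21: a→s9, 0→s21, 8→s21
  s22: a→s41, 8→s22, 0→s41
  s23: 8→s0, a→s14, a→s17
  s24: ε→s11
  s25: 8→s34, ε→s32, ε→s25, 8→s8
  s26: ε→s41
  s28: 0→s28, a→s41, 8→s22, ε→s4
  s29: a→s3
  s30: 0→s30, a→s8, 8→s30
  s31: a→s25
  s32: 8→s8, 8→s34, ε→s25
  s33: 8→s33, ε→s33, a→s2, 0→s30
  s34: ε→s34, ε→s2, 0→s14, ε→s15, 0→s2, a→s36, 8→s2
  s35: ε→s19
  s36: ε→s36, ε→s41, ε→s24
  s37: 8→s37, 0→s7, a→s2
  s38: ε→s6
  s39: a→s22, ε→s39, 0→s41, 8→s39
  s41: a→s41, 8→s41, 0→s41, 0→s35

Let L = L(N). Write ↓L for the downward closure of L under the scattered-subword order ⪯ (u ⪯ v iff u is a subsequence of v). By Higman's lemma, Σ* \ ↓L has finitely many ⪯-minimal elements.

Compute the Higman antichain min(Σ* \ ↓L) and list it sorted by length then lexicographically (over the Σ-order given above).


A = [aaa, 00a80].

|Q|=42, |F|=14, |δ|=103 (42 ε).
min D↑ (12 st, q0=0, F={6}): 0:a→1,0→2,8→0 1:a→3,0→4,8→1 2:a→4,0→5,8→2 3:a→6,0→3,8→3 4:a→3,0→7,8→4 5:a→8,0→5,8→5 6:a→6,0→6,8→6 7:a→9,0→7,8→7 8:a→9,0→8,8→10 9:a→6,0→9,8→11 10:a→11,0→6,8→10 11:a→6,0→6,8→11.
'aaa': |S_i|=[30, 27, 20, 9] end={s10,s11,s19,s24,s26,s27,s35,s36,s41} ∉↓L; 3/3 del acc.
'00a80': |S_i|=[30, 27, 24, 15, 5, 3] end={s19,s35,s41} ∉↓L; 5/5 single-dels accept.
2 obstructions.


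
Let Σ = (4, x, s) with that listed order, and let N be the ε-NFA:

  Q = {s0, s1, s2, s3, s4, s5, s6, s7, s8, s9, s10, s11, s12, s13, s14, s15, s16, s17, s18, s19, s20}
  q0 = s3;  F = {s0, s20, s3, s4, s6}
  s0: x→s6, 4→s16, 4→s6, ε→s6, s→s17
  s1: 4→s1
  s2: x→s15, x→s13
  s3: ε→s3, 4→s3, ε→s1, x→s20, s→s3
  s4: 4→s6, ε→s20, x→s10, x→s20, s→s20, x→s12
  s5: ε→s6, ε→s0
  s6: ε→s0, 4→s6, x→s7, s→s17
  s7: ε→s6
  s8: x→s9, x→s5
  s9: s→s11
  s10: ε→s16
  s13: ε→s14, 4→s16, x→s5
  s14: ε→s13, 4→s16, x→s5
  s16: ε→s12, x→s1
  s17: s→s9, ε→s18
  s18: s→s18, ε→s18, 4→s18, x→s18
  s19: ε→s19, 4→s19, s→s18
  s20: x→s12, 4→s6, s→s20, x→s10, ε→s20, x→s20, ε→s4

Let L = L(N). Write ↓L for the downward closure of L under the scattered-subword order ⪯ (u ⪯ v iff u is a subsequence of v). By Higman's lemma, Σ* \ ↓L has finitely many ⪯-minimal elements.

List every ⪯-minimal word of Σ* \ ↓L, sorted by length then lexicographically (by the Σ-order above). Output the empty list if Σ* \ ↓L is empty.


|Q|=21, |F|=5, |δ|=54 (17 ε).
min D↑ (4 st, q0=0, F={3}): 0:4→0,x→1,s→0 1:4→2,x→1,s→1 2:4→2,x→2,s→3 3:4→3,x→3,s→3.
'x4s': |S_i|=[14, 13, 10, 4] end={s11,s17,s18,s9} ∉↓L; 3/3 deletions ∈↓L.
1 obstructions.

A = [x4s].


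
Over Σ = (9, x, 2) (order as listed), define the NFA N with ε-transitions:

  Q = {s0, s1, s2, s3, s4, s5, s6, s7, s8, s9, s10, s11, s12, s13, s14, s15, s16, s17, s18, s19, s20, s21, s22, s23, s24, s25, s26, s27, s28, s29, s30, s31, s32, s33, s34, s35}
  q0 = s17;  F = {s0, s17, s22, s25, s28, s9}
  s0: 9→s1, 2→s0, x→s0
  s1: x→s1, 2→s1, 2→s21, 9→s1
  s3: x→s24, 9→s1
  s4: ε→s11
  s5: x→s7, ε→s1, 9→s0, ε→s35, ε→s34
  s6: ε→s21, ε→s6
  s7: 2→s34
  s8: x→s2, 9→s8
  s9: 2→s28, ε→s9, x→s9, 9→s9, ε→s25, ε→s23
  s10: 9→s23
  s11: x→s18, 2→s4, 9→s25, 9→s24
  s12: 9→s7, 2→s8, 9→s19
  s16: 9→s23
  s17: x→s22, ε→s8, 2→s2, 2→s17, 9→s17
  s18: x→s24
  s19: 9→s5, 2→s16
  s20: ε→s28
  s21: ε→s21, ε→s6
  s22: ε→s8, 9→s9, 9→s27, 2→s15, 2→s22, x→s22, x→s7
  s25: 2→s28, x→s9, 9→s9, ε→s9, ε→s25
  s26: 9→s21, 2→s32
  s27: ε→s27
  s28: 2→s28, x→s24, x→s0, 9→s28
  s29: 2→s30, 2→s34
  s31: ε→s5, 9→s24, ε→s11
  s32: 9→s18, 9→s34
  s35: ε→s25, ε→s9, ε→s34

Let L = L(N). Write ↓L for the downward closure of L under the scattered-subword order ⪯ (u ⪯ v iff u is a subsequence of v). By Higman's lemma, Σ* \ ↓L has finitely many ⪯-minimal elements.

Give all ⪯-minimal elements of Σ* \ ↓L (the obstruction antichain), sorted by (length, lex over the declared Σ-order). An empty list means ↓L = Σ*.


|Q|=36, |F|=6, |δ|=75 (22 ε).
min D↑ (6 st, q0=0, F={5}): 0:9→0,x→1,2→0 1:9→2,x→1,2→1 2:9→2,x→2,2→3 3:9→3,x→4,2→3 4:9→5,x→4,2→4 5:9→5,x→5,2→5.
'x92x9': |S_i|=[17, 16, 12, 6, 5, 3] end={s1,s21,s6} — reject; 5/5 del acc.
1 obstructions.

min(Σ*\↓L) = [x92x9].


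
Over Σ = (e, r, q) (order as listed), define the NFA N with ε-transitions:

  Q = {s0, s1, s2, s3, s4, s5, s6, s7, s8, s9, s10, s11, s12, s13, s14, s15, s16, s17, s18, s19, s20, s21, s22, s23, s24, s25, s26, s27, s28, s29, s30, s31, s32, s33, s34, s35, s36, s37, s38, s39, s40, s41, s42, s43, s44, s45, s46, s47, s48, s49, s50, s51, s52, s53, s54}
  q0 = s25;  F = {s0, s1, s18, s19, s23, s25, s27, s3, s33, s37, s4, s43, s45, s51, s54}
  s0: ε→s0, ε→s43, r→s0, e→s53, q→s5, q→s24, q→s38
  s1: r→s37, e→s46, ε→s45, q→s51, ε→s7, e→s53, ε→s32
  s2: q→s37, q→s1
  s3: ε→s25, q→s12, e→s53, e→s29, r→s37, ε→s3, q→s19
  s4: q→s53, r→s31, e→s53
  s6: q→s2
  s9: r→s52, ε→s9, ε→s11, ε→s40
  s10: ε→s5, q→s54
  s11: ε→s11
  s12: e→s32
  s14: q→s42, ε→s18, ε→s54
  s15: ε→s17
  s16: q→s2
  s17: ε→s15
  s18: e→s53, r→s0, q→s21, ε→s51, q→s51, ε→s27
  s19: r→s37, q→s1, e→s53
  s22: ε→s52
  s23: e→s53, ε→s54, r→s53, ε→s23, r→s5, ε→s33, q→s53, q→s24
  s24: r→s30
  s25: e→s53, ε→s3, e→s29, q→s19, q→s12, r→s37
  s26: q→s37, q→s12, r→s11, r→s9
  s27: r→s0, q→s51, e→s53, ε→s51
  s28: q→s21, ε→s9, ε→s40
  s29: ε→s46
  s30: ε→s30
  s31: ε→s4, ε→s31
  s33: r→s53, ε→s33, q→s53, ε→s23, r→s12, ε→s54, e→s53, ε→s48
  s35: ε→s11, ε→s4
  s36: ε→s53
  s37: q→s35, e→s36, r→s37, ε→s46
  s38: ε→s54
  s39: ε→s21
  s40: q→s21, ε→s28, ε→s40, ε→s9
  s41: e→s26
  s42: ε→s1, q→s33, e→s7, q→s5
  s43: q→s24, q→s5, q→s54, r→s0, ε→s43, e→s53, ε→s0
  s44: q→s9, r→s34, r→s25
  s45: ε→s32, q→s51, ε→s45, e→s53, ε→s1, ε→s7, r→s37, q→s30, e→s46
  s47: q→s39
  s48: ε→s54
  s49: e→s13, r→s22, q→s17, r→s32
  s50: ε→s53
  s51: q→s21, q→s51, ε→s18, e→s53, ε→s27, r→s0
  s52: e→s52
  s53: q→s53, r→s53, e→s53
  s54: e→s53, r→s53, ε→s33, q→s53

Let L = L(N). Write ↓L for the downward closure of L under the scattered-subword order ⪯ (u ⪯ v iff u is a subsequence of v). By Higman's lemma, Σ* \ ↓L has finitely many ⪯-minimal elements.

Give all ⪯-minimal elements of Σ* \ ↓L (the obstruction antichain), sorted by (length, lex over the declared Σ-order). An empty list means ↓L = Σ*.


Antichain: [e, rqq, qqqrqr].

|Q|=55, |F|=15, |δ|=147 (55 ε).
min D↑ (9 st, q0=0, F={1}): 0:e→1,r→2,q→3 1:e→1,r→1,q→1 2:e→1,r→2,q→4 3:e→1,r→2,q→5 4:e→1,r→4,q→1 5:e→1,r→2,q→6 6:e→1,r→7,q→6 7:e→1,r→7,q→8 8:e→1,r→1,q→1.
'e': run [31, 5] end={s29,s32,s36,s46,s53} rej; 1/1 del acc.
'rqq': |S_i|=[31, 20, 15, 3] end={s24,s30,s53} ∉↓L; 3/3 del acc.
'qqqrqr': run [31, 28, 27, 21, 15, 11, 5] end={s12,s30,s32,s5,s53} rej; 6/6 deletions ∈↓L.
3 words, ⪯-incomp.


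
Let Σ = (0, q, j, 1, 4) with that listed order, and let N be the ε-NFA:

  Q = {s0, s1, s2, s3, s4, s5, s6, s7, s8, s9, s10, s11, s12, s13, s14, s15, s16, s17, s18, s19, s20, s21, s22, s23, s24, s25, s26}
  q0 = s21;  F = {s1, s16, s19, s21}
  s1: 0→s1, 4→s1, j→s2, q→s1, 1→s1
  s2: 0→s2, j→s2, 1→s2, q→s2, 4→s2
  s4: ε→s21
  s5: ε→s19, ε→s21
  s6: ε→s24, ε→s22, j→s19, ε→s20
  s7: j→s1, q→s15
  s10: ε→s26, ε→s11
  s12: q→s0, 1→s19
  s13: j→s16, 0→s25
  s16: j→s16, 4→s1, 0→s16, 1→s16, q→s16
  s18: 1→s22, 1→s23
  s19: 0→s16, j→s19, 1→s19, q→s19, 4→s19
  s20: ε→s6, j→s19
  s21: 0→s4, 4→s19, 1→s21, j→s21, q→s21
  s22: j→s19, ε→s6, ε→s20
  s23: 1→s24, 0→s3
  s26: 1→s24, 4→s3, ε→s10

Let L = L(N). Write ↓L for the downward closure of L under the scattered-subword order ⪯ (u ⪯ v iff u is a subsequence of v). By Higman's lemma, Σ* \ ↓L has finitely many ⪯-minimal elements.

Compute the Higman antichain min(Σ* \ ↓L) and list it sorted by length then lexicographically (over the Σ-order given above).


|Q|=27, |F|=4, |δ|=52 (12 ε).
min D↑ (5 st, q0=0, F={4}): 0:0→0,q→0,j→0,1→0,4→1 1:0→2,q→1,j→1,1→1,4→1 2:0→2,q→2,j→2,1→2,4→3 3:0→3,q→3,j→4,1→3,4→3 4:0→4,q→4,j→4,1→4,4→4 [Hopcroft].
'404j': |S_i|=[6, 4, 3, 2, 1] end={s2} ∉↓L; 4/4 deletions ∈↓L.
1 minimals (antichain).

min(Σ*\↓L) = [404j].


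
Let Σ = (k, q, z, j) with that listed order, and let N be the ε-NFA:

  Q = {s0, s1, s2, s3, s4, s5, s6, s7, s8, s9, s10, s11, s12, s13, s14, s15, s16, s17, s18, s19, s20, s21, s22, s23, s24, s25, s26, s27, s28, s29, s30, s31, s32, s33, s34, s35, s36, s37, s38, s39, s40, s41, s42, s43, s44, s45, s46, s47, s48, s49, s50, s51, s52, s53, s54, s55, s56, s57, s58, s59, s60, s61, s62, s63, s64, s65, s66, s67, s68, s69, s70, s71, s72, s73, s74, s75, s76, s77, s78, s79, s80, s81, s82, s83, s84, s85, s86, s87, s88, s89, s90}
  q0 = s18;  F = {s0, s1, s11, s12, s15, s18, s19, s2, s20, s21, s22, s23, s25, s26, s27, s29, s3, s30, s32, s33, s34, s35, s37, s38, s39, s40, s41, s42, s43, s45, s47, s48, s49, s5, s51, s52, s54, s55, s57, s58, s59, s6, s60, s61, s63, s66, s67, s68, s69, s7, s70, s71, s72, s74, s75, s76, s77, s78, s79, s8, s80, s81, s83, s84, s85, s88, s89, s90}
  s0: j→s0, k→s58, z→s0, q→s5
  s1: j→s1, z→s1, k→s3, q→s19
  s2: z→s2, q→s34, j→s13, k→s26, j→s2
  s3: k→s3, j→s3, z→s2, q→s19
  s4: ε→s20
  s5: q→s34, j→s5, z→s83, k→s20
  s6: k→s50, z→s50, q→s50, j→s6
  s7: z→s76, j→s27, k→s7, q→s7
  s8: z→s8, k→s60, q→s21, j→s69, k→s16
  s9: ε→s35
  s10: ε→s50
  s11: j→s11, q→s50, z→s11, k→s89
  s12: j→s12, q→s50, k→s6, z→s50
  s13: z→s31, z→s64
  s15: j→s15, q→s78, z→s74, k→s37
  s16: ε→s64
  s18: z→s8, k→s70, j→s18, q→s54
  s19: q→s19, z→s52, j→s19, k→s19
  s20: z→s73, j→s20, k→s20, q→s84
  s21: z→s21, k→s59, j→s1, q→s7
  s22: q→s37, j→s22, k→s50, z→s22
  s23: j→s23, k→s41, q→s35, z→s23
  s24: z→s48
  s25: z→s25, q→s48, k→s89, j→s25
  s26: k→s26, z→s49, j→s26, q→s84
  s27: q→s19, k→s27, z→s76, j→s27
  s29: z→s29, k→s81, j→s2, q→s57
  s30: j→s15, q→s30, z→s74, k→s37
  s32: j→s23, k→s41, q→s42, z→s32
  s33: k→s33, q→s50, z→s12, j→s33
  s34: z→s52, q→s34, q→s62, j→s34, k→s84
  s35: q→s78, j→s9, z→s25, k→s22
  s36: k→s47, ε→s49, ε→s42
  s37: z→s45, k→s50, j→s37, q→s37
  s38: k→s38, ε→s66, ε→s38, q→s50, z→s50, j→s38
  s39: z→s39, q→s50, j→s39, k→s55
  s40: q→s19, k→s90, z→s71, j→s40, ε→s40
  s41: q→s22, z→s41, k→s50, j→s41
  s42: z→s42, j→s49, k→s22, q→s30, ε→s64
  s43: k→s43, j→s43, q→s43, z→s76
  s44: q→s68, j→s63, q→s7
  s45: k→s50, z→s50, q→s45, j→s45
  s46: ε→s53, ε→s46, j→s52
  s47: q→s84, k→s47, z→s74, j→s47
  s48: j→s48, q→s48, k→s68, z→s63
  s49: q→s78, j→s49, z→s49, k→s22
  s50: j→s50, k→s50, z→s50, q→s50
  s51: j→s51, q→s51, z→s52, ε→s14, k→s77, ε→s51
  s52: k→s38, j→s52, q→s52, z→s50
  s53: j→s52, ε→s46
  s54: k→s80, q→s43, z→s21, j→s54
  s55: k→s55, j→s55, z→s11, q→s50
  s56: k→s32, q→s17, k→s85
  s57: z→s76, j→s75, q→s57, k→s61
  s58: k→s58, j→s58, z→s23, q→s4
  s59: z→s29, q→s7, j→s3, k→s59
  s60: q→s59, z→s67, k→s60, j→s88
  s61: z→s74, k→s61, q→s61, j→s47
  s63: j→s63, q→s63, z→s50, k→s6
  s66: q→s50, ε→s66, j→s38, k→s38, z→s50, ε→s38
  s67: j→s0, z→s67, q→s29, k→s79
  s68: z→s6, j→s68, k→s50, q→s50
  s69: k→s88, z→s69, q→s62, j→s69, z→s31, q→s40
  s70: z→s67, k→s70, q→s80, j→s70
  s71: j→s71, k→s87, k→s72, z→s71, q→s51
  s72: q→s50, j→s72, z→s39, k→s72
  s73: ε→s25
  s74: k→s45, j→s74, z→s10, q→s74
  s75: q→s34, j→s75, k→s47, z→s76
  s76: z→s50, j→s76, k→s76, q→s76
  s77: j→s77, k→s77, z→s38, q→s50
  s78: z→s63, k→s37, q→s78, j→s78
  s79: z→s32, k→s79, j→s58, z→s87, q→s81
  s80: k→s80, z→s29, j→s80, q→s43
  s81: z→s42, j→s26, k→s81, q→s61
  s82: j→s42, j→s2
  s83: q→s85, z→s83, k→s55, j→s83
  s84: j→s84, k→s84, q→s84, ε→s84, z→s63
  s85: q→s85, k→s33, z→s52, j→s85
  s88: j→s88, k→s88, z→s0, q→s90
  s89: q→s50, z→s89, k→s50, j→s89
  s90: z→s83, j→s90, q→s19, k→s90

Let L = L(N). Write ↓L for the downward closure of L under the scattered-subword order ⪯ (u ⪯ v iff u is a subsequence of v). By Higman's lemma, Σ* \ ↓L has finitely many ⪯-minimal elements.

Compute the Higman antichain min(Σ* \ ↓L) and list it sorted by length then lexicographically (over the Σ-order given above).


min(Σ*\↓L) = [qqzz, kzkzkk, zjqzkq].

|Q|=91, |F|=68, |δ|=316 (19 ε).
min D↑ (68 st, q0=0, F={25}): 0:k→1,q→2,z→3,j→0 1:k→1,q→4,z→5,j→1 2:k→4,q→6,z→7,j→2 3:k→8,q→7,z→3,j→9 4:k→4,q→6,z→10,j→4 5:k→11,q→10,z→5,j→12 6:k→6,q→6,z→13,j→6 7:k→14,q→15,z→7,j→16 8:k→8,q→14,z→5,j→17 9:k→17,q→18,z→9,j→9 10:k→19,q→20,z→10,j→21 11:k→11,q→19,z→22,j→23 12:k→23,q→24,z→12,j→12 13:k→13,q→13,z→25,j→13 14:k→14,q→15,z→10,j→26 15:k→15,q→15,z→13,j→27 16:k→26,q→28,z→16,j→16 17:k→17,q→29,z→12,j→17 18:k→29,q→28,z→30,j→18 19:k→19,q→31,z→32,j→33 20:k→31,q→20,z→13,j→34 21:k→33,q→35,z→21,j→21 22:k→36,q→32,z→22,j→37 23:k→23,q→38,z→37,j→23 24:k→38,q→35,z→39,j→24 25:k→25,q→25,z→25,j→25 26:k→26,q→28,z→21,j→26 27:k→27,q→28,z→13,j→27 28:k→28,q→28,z→40,j→28 29:k→29,q→28,z→39,j→29 30:k→41,q→42,z→30,j→30 31:k→31,q→31,z→43,j→44 32:k→45,q→46,z→32,j→47 33:k→33,q→48,z→47,j→33 34:k→44,q→35,z→13,j→34 35:k→48,q→35,z→40,j→35 36:k→25,q→45,z→36,j→36 37:k→36,q→49,z→37,j→37 38:k→38,q→48,z→50,j→38 39:k→51,q→52,z→39,j→39 40:k→53,q→40,z→25,j→40 41:k→41,q→25,z→54,j→41 42:k→55,q→42,z→40,j→42 43:k→56,q→43,z→25,j→43 44:k→44,q→48,z→43,j→44 45:k→25,q→57,z→45,j→45 46:k→57,q→46,z→43,j→58 47:k→45,q→59,z→47,j→47 48:k→48,q→48,z→60,j→48 49:k→45,q→59,z→50,j→49 50:k→61,q→62,z→50,j→50 51:k→51,q→25,z→63,j→51 52:k→64,q→52,z→40,j→52 53:k→53,q→25,z→25,j→53 54:k→51,q→25,z→54,j→54 55:k→55,q→25,z→53,j→55 56:k→25,q→56,z→25,j→56 57:k→25,q→57,z→56,j→57 58:k→57,q→59,z→43,j→58 59:k→57,q→59,z→60,j→59 60:k→65,q→60,z→25,j→60 61:k→25,q→25,z→61,j→61 62:k→66,q→62,z→60,j→62 63:k→61,q→25,z→63,j→63 64:k→64,q→25,z→67,j→64 65:k→25,q→25,z→25,j→65 66:k→25,q→25,z→65,j→66 67:k→65,q→25,z→25,j→67.
'qqzz': |S_i|=[80, 66, 33, 11, 2] end={s10,s50} ∉↓L; 4/4 single-dels accept.
'kzkzkk': N↓-sim [80, 70, 56, 41, 27, 8, 1] end={s50} ∉↓L; 6/6 del acc.
'zjqzkq': run [80, 75, 60, 42, 28, 14, 1] end={s50} rej; 6/6 del acc.
3 minimals (antichain).


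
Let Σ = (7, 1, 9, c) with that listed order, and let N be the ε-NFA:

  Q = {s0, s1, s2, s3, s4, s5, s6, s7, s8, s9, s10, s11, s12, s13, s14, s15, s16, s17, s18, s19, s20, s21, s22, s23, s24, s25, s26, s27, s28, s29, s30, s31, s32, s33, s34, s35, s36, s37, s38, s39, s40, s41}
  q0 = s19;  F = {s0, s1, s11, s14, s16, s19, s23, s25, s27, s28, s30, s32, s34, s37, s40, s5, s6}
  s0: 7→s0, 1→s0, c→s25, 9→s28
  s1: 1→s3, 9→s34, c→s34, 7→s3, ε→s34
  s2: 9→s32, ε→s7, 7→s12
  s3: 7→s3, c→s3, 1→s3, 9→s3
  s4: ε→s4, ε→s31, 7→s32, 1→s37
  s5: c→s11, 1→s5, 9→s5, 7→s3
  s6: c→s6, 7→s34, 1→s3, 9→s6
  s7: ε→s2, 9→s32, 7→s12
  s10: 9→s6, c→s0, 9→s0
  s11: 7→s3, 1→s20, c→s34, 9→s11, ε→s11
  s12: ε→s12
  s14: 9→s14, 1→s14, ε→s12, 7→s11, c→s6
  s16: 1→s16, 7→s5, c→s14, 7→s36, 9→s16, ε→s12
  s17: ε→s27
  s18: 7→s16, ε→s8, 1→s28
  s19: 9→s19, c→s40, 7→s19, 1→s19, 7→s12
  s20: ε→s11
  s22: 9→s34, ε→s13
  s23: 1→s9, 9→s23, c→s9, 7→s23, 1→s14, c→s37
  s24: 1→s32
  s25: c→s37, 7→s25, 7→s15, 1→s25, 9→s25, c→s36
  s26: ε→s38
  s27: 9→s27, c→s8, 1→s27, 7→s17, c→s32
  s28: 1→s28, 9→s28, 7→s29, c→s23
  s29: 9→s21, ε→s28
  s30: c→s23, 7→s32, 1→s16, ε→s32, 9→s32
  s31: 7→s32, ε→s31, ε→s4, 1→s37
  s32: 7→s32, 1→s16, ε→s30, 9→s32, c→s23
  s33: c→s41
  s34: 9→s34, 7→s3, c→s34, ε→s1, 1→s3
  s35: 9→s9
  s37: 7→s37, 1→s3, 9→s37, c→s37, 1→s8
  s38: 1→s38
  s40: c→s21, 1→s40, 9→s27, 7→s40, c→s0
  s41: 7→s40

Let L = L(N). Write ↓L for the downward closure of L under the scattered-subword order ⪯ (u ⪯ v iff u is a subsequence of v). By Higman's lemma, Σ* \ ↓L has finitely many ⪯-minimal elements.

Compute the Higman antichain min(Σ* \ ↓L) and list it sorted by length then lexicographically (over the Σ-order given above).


min(Σ*\↓L) = [cccc1, c9c177].

|Q|=42, |F|=17, |δ|=121 (20 ε).
min D↑ (16 st, q0=0, F={12}): 0:7→0,1→0,9→0,c→1 1:7→1,1→1,9→2,c→3 2:7→2,1→2,9→2,c→4 3:7→3,1→3,9→5,c→6 4:7→4,1→7,9→4,c→8 5:7→5,1→5,9→5,c→8 6:7→6,1→6,9→6,c→9 7:7→10,1→7,9→7,c→11 8:7→8,1→11,9→8,c→9 9:7→9,1→12,9→9,c→9 10:7→12,1→10,9→10,c→13 11:7→13,1→11,9→11,c→14 12:7→12,1→12,9→12,c→12 13:7→12,1→13,9→13,c→15 14:7→15,1→12,9→14,c→14 15:7→12,1→12,9→15,c→15 [Hopcroft].
'cccc1': N↓-sim [27, 26, 23, 15, 8, 2] end={s3,s8} — reject; 5/5 deletions ∈↓L.
'c9c177': run [27, 26, 24, 17, 13, 7, 1] end={s3} rej; 6/6 single-dels accept.
2 minimals (antichain).


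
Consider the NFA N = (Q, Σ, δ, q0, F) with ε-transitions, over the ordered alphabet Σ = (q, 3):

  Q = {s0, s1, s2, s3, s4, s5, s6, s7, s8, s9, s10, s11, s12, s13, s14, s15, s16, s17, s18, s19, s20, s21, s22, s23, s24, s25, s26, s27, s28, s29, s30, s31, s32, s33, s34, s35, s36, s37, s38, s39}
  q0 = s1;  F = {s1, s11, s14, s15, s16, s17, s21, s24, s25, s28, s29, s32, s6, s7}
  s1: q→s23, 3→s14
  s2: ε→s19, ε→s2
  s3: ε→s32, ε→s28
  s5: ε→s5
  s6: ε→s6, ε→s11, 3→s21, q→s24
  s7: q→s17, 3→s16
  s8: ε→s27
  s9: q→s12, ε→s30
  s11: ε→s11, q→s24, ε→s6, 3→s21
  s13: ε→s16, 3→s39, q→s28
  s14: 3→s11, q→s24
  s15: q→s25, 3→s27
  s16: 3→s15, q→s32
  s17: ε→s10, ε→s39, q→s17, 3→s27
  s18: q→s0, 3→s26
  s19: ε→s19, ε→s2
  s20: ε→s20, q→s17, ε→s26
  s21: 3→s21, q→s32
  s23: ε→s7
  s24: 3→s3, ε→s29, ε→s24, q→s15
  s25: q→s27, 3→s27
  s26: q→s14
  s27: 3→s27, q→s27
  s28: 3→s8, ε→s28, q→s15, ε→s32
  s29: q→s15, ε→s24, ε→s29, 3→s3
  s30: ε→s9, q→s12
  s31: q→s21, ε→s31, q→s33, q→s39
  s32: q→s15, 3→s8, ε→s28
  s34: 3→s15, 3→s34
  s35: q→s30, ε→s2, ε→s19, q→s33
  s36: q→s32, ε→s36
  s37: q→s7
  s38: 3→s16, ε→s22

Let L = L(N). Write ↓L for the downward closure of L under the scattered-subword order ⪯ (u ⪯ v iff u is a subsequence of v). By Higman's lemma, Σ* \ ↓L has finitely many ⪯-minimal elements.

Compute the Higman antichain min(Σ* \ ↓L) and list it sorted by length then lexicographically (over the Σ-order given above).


|Q|=40, |F|=14, |δ|=80 (32 ε).
min D↑ (12 st, q0=0, F={7}): 0:q→1,3→2 1:q→3,3→4 2:q→5,3→6 3:q→3,3→7 4:q→8,3→9 5:q→9,3→8 6:q→5,3→10 7:q→7,3→7 8:q→9,3→7 9:q→11,3→7 10:q→8,3→10 11:q→7,3→7.
'qq3': N↓-sim [20, 15, 9, 2] end={s27,s8} ∉↓L; 3/3 del acc.
'q333': run [20, 15, 8, 4, 1] end={s27} rej; 4/4 del acc.
'3q33': run [20, 14, 9, 7, 2] end={s27,s8} ∉↓L; 4/4 del acc.
'q33qq': N↓-sim [20, 15, 8, 4, 2, 1] end={s27} — reject; 5/5 del acc.
'3qqqq': N↓-sim [20, 14, 9, 3, 2, 1] end={s27} ∉↓L; 5/5 single-dels accept.
'333q3': |S_i|=[20, 14, 12, 8, 6, 2] end={s27,s8} rej; 5/5 del acc.
6 obstructions.

min(Σ*\↓L) = [qq3, q333, 3q33, q33qq, 3qqqq, 333q3].


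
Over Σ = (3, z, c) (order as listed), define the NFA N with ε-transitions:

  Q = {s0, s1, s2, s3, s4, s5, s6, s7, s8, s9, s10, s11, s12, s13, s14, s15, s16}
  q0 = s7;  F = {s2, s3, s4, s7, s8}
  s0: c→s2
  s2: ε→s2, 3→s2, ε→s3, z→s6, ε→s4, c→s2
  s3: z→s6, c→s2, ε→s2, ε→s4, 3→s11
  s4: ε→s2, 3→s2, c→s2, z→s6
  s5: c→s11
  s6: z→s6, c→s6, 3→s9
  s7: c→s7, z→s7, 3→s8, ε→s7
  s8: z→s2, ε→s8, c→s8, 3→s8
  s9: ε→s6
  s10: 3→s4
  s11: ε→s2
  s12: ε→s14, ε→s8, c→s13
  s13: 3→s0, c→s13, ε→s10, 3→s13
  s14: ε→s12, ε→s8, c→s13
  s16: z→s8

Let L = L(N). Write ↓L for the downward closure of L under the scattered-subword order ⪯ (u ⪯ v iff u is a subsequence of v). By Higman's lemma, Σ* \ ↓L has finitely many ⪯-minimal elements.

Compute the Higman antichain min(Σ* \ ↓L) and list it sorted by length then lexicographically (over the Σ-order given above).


|Q|=17, |F|=5, |δ|=42 (15 ε).
min D↑ (4 st, q0=0, F={3}): 0:3→1,z→0,c→0 1:3→1,z→2,c→1 2:3→2,z→3,c→2 3:3→3,z→3,c→3 [Hopcroft].
'3zz': |S_i|=[8, 7, 6, 2] end={s6,s9} rej; 3/3 single-dels accept.
1 minimals (antichain).

Antichain: [3zz].


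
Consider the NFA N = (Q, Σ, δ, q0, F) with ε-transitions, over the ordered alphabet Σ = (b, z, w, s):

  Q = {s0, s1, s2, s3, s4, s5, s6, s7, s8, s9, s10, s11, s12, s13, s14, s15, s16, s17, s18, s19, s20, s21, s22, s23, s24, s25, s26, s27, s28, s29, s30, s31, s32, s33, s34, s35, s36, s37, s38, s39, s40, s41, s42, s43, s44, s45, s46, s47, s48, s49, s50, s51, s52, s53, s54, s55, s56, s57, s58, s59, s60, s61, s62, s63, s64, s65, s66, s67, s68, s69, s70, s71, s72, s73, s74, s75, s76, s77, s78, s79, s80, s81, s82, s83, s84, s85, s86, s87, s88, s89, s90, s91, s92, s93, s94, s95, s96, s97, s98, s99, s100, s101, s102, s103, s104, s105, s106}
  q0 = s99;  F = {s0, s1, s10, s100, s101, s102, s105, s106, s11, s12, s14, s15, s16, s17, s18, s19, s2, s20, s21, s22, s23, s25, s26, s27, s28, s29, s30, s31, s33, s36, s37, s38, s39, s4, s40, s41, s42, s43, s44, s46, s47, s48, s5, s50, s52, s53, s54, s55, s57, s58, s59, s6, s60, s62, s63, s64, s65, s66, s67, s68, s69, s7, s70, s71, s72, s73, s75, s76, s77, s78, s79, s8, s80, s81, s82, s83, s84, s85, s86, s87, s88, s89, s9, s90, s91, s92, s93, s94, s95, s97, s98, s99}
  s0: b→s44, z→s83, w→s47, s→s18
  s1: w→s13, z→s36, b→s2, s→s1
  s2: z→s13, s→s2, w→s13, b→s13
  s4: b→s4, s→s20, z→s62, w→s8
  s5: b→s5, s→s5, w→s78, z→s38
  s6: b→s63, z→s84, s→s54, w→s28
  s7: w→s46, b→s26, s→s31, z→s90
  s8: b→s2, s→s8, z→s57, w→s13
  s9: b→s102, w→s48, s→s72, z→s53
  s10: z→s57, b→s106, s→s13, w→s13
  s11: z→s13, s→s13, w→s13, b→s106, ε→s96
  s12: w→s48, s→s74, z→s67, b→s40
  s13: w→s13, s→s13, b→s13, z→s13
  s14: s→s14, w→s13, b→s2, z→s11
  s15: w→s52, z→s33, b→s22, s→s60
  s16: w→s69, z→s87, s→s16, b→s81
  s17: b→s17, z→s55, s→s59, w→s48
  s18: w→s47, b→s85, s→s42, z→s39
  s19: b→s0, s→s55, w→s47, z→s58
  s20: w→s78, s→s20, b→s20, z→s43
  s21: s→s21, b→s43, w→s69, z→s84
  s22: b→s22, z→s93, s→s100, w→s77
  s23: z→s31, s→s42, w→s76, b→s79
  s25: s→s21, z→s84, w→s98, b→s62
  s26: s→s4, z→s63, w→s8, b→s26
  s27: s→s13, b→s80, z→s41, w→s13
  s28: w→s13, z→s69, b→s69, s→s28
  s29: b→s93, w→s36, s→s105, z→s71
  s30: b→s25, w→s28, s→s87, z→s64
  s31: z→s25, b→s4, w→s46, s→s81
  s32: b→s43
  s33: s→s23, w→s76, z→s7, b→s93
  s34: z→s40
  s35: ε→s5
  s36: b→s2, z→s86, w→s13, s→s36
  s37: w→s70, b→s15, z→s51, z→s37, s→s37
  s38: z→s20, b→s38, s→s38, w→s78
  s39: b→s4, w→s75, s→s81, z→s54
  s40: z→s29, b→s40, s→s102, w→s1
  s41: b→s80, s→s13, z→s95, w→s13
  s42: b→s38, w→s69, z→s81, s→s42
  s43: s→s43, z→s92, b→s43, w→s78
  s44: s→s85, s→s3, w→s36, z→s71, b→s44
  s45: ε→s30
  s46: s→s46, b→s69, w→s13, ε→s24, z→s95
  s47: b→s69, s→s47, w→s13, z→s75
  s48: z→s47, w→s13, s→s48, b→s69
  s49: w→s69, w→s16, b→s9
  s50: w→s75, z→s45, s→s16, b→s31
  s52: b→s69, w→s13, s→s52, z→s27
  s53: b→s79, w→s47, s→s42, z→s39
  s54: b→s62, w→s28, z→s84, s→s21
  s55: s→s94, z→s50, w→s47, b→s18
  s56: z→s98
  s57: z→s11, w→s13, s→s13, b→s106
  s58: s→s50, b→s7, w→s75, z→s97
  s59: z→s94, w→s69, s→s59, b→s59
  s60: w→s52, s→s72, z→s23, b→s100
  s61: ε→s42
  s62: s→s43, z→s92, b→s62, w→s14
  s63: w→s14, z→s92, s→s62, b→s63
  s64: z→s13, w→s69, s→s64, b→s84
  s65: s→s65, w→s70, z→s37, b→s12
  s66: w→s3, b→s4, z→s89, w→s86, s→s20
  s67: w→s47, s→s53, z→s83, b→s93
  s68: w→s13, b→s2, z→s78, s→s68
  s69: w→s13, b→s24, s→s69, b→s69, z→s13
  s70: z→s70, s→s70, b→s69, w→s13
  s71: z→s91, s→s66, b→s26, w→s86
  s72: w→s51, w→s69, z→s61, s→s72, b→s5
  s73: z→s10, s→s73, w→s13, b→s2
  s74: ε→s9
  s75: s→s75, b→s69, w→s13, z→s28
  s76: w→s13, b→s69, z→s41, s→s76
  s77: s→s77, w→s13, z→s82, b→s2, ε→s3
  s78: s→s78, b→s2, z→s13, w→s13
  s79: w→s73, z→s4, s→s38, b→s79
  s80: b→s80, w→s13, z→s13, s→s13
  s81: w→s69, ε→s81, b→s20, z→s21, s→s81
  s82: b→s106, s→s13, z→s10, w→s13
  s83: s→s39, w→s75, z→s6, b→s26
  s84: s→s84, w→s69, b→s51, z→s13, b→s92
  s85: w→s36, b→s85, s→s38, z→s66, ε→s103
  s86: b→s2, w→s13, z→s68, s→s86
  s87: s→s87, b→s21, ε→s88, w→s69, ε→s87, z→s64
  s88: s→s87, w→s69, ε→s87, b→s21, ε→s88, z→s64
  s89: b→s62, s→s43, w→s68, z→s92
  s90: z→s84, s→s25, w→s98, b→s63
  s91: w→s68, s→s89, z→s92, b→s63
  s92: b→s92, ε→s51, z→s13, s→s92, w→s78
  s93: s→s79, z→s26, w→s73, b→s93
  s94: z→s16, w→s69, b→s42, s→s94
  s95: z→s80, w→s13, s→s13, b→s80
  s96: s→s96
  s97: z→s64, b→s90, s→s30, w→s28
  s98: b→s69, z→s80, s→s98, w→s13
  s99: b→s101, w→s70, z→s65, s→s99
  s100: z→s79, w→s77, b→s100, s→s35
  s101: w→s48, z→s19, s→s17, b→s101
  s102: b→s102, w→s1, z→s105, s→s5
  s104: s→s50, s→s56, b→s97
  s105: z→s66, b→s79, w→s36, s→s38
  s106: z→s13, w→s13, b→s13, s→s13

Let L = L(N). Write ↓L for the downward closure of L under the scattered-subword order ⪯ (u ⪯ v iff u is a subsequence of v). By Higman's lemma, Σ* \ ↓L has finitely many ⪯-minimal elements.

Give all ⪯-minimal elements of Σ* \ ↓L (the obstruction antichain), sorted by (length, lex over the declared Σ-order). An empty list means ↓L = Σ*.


Antichain: [ww, wbz, bsswz, bzzzzz, zbbwbb, zzbwzs].

|Q|=107, |F|=92, |δ|=402 (14 ε).
min D↑ (92 st, q0=0, F={10}): 0:b→1,z→2,w→3,s→0 1:b→1,z→4,w→5,s→6 2:b→7,z→8,w→3,s→2 3:b→9,z→3,w→10,s→3 4:b→11,z→12,w→13,s→14 5:b→9,z→13,w→10,s→5 6:b→6,z→14,w→5,s→15 7:b→16,z→17,w→5,s→18 8:b→19,z→8,w→3,s→8 9:b→9,z→10,w→10,s→9 10:b→10,z→10,w→10,s→10 11:b→20,z→21,w→13,s→22 12:b→23,z→24,w→25,s→26 13:b→9,z→25,w→10,s→13 14:b→22,z→26,w→13,s→27 15:b→15,z→27,w→9,s→15 16:b→16,z→28,w→29,s→30 17:b→31,z→21,w→13,s→32 18:b→30,z→32,w→5,s→33 19:b→34,z→35,w→36,s→37 20:b→20,z→38,w→39,s→40 21:b→41,z→42,w→25,s→43 22:b→40,z→43,w→13,s→44 23:b→41,z→45,w→46,s→47 24:b→45,z→48,w→49,s→50 25:b→9,z→49,w→10,s→25 26:b→47,z→50,w→25,s→51 27:b→44,z→51,w→9,s→27 28:b→31,z→38,w→39,s→52 29:b→53,z→39,w→10,s→29 30:b→30,z→52,w→29,s→54 31:b→31,z→41,w→55,s→56 32:b→56,z→43,w→13,s→44 33:b→54,z→44,w→9,s→33 34:b→34,z→31,w→57,s→58 35:b→31,z→23,w→59,s→60 36:b→9,z→61,w→10,s→36 37:b→58,z→60,w→36,s→33 38:b→41,z→62,w→63,s→64 39:b→53,z→63,w→10,s→39 40:b→40,z→64,w→39,s→65 41:b→41,z→66,w→67,s→68 42:b→66,z→69,w→49,s→70 43:b→68,z→70,w→25,s→71 44:b→65,z→71,w→9,s→44 45:b→66,z→69,w→72,s→73 46:b→9,z→74,w→10,s→46 47:b→68,z→73,w→46,s→71 48:b→69,z→10,w→9,s→48 49:b→9,z→9,w→10,s→49 50:b→73,z→48,w→49,s→75 51:b→71,z→75,w→9,s→51 52:b→56,z→64,w→39,s→65 53:b→10,z→10,w→10,s→53 54:b→54,z→65,w→76,s→54 55:b→53,z→77,w→10,s→55 56:b→56,z→68,w→55,s→65 57:b→53,z→78,w→10,s→57 58:b→58,z→56,w→57,s→54 59:b→9,z→79,w→10,s→59 60:b→56,z→47,w→59,s→44 61:b→80,z→79,w→10,s→10 62:b→66,z→81,w→82,s→83 63:b→53,z→82,w→10,s→63 64:b→68,z→83,w→63,s→84 65:b→65,z→84,w→76,s→65 66:b→66,z→81,w→85,s→86 67:b→53,z→87,w→10,s→67 68:b→68,z→86,w→67,s→84 69:b→81,z→10,w→9,s→69 70:b→86,z→69,w→49,s→88 71:b→84,z→88,w→9,s→71 72:b→9,z→80,w→10,s→72 73:b→86,z→69,w→72,s→88 74:b→80,z→80,w→10,s→10 75:b→88,z→48,w→9,s→75 76:b→53,z→10,w→10,s→76 77:b→89,z→87,w→10,s→10 78:b→89,z→77,w→10,s→10 79:b→80,z→74,w→10,s→10 80:b→80,z→10,w→10,s→10 81:b→81,z→10,w→76,s→81 82:b→53,z→76,w→10,s→82 83:b→86,z→81,w→82,s→90 84:b→84,z→90,w→76,s→84 85:b→53,z→91,w→10,s→85 86:b→86,z→81,w→85,s→90 87:b→89,z→91,w→10,s→10 88:b→90,z→69,w→9,s→88 89:b→10,z→10,w→10,s→10 90:b→90,z→81,w→76,s→90 91:b→89,z→10,w→10,s→10 (ε-aug+det+¬).
'ww': |S_i|=[102, 34, 1] end={s13} ∉↓L; 2/2 single-dels accept.
'wbz': run [102, 34, 6, 1] end={s13} rej; 3/3 deletions ∈↓L.
'bsswz': |S_i|=[102, 98, 76, 51, 6, 1] end={s13} — reject; 5/5 single-dels accept.
'bzzzzz': N↓-sim [102, 98, 79, 54, 34, 13, 1] end={s13} rej; 6/6 deletions ∈↓L.
'zbbwbb': run [102, 98, 83, 47, 18, 3, 1] end={s13} ∉↓L; 6/6 single-dels accept.
'zzbwzs': N↓-sim [102, 98, 82, 53, 25, 11, 2] end={s13,s96} rej; 6/6 del acc.
6 words, ⪯-incomp.


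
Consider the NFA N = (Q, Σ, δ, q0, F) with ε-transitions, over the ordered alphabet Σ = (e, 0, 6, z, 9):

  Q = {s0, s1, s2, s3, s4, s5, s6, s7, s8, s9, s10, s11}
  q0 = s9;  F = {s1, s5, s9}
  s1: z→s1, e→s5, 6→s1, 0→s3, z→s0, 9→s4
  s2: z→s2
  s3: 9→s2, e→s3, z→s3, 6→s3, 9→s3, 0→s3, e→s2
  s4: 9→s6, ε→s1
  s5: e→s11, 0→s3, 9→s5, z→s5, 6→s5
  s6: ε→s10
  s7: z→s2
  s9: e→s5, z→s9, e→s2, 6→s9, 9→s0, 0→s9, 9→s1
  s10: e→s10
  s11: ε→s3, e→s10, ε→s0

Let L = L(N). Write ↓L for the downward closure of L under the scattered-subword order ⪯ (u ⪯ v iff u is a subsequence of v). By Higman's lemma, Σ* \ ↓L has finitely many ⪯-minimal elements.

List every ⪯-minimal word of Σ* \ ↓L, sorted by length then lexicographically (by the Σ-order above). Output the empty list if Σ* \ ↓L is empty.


|Q|=12, |F|=3, |δ|=34 (4 ε).
min D↑ (4 st, q0=0, F={3}): 0:e→1,0→0,6→0,z→0,9→2 1:e→3,0→3,6→1,z→1,9→1 2:e→1,0→3,6→2,z→2,9→2 3:e→3,0→3,6→3,z→3,9→3.
'ee': |S_i|=[10, 6, 5] end={s0,s10,s11,s2,s3} — reject; 2/2 single-dels accept.
'e0': run [10, 6, 2] end={s2,s3} rej; 2/2 del acc.
'90': N↓-sim [10, 9, 2] end={s2,s3} ∉↓L; 2/2 deletions ∈↓L.
3 minimals (antichain).

A = [ee, e0, 90].


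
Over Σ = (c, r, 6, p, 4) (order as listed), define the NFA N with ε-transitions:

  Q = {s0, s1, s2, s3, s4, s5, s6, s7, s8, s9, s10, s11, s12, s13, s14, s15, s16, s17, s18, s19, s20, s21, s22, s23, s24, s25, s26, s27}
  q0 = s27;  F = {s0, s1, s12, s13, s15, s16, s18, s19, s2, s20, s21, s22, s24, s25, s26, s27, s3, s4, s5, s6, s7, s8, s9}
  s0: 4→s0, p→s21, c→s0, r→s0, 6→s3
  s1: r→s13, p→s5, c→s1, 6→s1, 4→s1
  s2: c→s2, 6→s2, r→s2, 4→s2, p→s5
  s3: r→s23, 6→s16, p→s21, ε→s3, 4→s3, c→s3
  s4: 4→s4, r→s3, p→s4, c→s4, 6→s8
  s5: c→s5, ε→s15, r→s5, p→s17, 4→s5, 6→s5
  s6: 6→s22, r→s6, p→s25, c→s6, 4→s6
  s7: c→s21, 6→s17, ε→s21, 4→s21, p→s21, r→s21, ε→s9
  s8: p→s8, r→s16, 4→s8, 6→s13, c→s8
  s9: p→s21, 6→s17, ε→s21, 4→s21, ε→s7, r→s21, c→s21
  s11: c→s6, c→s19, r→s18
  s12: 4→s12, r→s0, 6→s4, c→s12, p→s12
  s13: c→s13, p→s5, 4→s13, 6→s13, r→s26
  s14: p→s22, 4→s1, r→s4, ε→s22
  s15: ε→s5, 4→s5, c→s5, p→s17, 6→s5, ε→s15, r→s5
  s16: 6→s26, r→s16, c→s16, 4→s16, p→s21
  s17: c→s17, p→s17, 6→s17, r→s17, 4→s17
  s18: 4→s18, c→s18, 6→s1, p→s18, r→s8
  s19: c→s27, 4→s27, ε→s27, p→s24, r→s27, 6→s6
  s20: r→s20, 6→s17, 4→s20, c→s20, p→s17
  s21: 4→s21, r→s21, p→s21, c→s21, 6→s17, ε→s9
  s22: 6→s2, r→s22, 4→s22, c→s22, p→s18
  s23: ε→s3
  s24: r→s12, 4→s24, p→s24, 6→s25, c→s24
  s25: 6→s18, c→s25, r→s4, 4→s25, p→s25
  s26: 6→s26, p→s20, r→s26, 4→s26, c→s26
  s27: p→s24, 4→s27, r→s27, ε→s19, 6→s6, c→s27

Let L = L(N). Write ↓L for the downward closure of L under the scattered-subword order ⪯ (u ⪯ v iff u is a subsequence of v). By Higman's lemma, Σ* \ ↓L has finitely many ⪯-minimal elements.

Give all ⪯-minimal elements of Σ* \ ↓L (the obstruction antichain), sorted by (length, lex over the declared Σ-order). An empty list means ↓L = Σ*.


|Q|=28, |F|=23, |δ|=139 (13 ε).
min D↑ (20 st, q0=0, F={15}): 0:c→0,r→0,6→1,p→2,4→0 1:c→1,r→1,6→3,p→4,4→1 2:c→2,r→5,6→4,p→2,4→2 3:c→3,r→3,6→6,p→7,4→3 4:c→4,r→8,6→7,p→4,4→4 5:c→5,r→9,6→8,p→5,4→5 6:c→6,r→6,6→6,p→10,4→6 7:c→7,r→11,6→12,p→7,4→7 8:c→8,r→13,6→11,p→8,4→8 9:c→9,r→9,6→13,p→14,4→9 10:c→10,r→10,6→10,p→15,4→10 11:c→11,r→16,6→17,p→11,4→11 12:c→12,r→17,6→12,p→10,4→12 13:c→13,r→13,6→16,p→14,4→13 14:c→14,r→14,6→15,p→14,4→14 15:c→15,r→15,6→15,p→15,4→15 16:c→16,r→16,6→18,p→14,4→16 17:c→17,r→18,6→17,p→10,4→17 18:c→18,r→18,6→18,p→19,4→18 19:c→19,r→19,6→15,p→15,4→19 (ε-aug+det+¬).
'666pp': run [25, 20, 15, 8, 4, 1] end={s17} rej; 5/5 deletions ∈↓L.
'prrp6': |S_i|=[25, 20, 16, 12, 5, 1] end={s17} — reject; 5/5 del acc.
2 words, ⪯-incomp.

Antichain: [666pp, prrp6].


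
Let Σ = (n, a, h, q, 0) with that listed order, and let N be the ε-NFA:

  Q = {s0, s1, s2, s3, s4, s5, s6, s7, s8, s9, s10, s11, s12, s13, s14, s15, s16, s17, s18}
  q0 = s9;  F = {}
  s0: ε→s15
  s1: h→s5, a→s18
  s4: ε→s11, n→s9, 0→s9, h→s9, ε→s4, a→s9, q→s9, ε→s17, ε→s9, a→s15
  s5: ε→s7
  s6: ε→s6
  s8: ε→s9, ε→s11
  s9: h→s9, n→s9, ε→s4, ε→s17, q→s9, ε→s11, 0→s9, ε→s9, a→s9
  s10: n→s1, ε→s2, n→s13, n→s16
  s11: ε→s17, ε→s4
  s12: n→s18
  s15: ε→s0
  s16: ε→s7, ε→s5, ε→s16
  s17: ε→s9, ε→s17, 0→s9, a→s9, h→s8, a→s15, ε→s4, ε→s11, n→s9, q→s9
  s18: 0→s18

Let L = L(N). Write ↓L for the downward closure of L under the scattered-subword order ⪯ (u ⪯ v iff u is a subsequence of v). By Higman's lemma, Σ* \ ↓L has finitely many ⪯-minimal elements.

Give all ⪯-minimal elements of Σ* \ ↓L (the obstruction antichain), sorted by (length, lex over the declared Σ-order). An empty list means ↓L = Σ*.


|Q|=19, |F|=0, |δ|=48 (24 ε).
min D↑ (1 st, q0=0, F={0}): 0:n→0,a→0,h→0,q→0,0→0 (ε-aug+det+¬).
ε ∈ L(D↑) ⇒ ↓L = ∅.

Antichain: [ε].


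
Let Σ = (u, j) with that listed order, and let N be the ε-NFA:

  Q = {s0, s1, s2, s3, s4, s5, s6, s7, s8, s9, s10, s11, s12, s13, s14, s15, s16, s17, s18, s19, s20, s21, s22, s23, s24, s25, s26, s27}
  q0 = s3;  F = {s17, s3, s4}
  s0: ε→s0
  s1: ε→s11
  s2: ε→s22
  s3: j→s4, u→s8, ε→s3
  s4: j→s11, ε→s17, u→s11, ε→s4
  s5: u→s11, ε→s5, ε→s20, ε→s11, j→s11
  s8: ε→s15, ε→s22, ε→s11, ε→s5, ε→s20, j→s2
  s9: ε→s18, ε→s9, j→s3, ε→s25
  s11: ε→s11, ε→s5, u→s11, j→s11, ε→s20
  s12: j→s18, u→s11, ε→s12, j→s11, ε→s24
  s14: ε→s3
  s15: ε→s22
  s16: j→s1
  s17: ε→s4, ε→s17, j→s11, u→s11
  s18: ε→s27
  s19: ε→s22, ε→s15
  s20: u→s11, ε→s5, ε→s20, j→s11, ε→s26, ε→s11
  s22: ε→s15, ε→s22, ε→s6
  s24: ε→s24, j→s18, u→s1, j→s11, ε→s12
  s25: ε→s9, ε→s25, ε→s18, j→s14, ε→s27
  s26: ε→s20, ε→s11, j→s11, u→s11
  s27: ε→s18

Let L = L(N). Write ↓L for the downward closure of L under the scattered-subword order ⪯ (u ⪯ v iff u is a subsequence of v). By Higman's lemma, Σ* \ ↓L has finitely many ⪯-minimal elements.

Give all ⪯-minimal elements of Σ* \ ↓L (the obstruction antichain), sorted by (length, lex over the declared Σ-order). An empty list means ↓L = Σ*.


|Q|=28, |F|=3, |δ|=69 (45 ε).
min D↑ (3 st, q0=0, F={1}): 0:u→1,j→2 1:u→1,j→1 2:u→1,j→1 [Hopcroft].
'u': run [12, 9] end={s11,s15,s2,s20,s22,s26,s5,s6,s8} rej; 1/1 single-dels accept.
'jj': run [12, 10, 4] end={s11,s20,s26,s5} ∉↓L; 2/2 deletions ∈↓L.
2 words, ⪯-incomp.

Antichain: [u, jj].


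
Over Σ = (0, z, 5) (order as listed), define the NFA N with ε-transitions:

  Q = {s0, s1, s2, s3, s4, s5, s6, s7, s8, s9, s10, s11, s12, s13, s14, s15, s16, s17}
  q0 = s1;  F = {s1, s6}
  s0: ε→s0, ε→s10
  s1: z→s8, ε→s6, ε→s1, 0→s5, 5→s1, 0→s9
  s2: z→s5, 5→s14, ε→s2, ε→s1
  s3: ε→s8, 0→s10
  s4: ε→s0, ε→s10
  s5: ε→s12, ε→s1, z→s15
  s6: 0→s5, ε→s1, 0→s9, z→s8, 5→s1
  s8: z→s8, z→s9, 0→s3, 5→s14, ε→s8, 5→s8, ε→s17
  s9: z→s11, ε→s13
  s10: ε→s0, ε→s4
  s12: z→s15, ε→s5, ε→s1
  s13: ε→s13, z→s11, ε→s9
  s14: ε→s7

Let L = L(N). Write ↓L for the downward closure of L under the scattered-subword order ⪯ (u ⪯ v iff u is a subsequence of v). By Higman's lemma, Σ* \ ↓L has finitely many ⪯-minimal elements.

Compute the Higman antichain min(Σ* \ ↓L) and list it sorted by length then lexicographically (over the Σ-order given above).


min(Σ*\↓L) = [z].

|Q|=18, |F|=2, |δ|=42 (22 ε).
min D↑ (2 st, q0=0, F={1}): 0:0→0,z→1,5→0 1:0→1,z→1,5→1.
'z': N↓-sim [16, 12] end={s0,s10,s11,s13,s14,s15,s17,s3,s4,s7,s8,s9} ∉↓L; 1/1 deletions ∈↓L.
1 obstructions.
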